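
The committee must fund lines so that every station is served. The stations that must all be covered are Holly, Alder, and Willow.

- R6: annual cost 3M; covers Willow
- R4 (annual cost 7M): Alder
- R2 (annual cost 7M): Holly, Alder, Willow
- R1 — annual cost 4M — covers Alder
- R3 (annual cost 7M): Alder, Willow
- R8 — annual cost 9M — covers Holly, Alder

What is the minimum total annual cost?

R2 alone covers Holly, Alder, Willow — every station.
Total annual cost: 7.

7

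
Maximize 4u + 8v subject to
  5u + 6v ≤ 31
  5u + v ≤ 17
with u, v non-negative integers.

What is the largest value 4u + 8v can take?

40

The continuous relaxation peaks at (0, 5.17) with value 41.33; rounding to a feasible lattice point costs some objective.
(u,v)=(0,5): 5·0+6·5=30≤31, 5·0+1·5=5≤17, objective 40.
(u,v)=(1,4): 5·1+6·4=29≤31, 5·1+1·4=9≤17, objective 36.
(u,v)=(0,4): 5·0+6·4=24≤31, 5·0+1·4=4≤17, objective 32.
No feasible integer point exceeds 40.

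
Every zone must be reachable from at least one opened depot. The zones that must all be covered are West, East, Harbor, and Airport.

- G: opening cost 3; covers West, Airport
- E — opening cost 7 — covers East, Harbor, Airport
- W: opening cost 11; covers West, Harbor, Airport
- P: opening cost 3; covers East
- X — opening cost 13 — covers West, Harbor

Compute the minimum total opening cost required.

This is an integer covering problem.
Choose G and E: together they cover West, East, Harbor, Airport — every zone.
Total opening cost: 3 + 7 = 10.

10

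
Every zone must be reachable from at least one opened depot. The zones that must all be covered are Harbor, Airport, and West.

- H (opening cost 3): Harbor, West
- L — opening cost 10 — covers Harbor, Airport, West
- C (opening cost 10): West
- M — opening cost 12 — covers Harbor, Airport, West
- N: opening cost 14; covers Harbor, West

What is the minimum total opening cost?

10

L alone covers Harbor, Airport, West — every zone.
Total opening cost: 10.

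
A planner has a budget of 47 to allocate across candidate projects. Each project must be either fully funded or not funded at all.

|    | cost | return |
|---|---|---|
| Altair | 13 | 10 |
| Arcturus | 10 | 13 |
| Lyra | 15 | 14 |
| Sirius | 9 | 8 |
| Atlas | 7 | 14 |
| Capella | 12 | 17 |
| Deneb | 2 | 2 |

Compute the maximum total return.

Arcturus + Lyra + Atlas + Capella: cost 10 + 15 + 7 + 12 = 44 ≤ 47, return 13 + 14 + 14 + 17 = 58.
Arcturus + Lyra + Atlas + Capella + Deneb: cost 10 + 15 + 7 + 12 + 2 = 46 ≤ 47, return 13 + 14 + 14 + 17 + 2 = 60.
Best is Arcturus, Lyra, Atlas, Capella, and Deneb with total return 60.

60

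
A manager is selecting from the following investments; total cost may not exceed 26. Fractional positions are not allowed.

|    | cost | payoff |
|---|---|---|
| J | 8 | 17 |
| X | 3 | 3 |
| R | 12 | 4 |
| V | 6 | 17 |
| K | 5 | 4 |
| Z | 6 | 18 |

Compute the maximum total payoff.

56

Treat it as a binary knapsack problem.
J + V + K + Z: cost 8 + 6 + 5 + 6 = 25 ≤ 26, payoff 17 + 17 + 4 + 18 = 56.
J + V + Z: cost 8 + 6 + 6 = 20 ≤ 26, payoff 17 + 17 + 18 = 52.
J + X + V + Z: cost 8 + 3 + 6 + 6 = 23 ≤ 26, payoff 17 + 3 + 17 + 18 = 55.
Best is J, V, K, and Z with total payoff 56.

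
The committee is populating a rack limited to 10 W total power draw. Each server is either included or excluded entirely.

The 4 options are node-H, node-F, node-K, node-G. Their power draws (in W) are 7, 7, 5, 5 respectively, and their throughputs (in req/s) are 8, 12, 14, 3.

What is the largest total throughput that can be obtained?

17

This is a 0-1 knapsack instance.
Take node-K and node-G: power draw 5 + 5 = 10 ≤ 10, throughput 14 + 3 = 17.
No other feasible combination does better.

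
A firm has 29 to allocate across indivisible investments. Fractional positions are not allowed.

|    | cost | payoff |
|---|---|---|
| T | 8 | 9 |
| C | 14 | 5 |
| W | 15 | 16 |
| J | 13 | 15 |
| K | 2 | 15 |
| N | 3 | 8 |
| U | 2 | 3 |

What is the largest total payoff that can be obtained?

50

T + J + K + N + U: cost 8 + 13 + 2 + 3 + 2 = 28 ≤ 29, payoff 9 + 15 + 15 + 8 + 3 = 50.
T + W + K + N: cost 8 + 15 + 2 + 3 = 28 ≤ 29, payoff 9 + 16 + 15 + 8 = 48.
T + J + K + N: cost 8 + 13 + 2 + 3 = 26 ≤ 29, payoff 9 + 15 + 15 + 8 = 47.
Best is T, J, K, N, and U with total payoff 50.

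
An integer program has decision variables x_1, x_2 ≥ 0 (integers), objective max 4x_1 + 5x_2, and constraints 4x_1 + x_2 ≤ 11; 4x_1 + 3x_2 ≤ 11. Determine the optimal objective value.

15

The continuous relaxation peaks at (0, 3.67) with value 18.33; rounding to a feasible lattice point costs some objective.
(x_1,x_2)=(0,3): 4·0+1·3=3≤11, 4·0+3·3=9≤11, objective 15.
(x_1,x_2)=(1,2): 4·1+1·2=6≤11, 4·1+3·2=10≤11, objective 14.
(x_1,x_2)=(0,2): 4·0+1·2=2≤11, 4·0+3·2=6≤11, objective 10.
The best lattice point is (0,3), giving 15.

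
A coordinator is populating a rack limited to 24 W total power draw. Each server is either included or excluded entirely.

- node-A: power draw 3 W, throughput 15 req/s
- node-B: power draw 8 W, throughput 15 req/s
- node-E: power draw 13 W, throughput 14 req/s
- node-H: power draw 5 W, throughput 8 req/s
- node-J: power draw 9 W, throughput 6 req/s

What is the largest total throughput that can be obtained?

node-A + node-B + node-H: power draw 3 + 8 + 5 = 16 ≤ 24, throughput 15 + 15 + 8 = 38.
node-A + node-B + node-E: power draw 3 + 8 + 13 = 24 ≤ 24, throughput 15 + 15 + 14 = 44.
node-A + node-E + node-H: power draw 3 + 13 + 5 = 21 ≤ 24, throughput 15 + 14 + 8 = 37.
Best is node-A, node-B, and node-E with total throughput 44.

44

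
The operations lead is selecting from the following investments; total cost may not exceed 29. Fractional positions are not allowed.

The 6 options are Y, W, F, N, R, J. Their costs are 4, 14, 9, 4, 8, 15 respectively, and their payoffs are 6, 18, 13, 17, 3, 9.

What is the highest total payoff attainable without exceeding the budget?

Allowing fractional choices, the relaxed optimum would be about 51.4, but investments are indivisible.
Y + F + N + R: cost 4 + 9 + 4 + 8 = 25 ≤ 29, payoff 6 + 13 + 17 + 3 = 39.
W + F + N: cost 14 + 9 + 4 = 27 ≤ 29, payoff 18 + 13 + 17 = 48.
Y + W + N: cost 4 + 14 + 4 = 22 ≤ 29, payoff 6 + 18 + 17 = 41.
Best is W, F, and N with total payoff 48.

48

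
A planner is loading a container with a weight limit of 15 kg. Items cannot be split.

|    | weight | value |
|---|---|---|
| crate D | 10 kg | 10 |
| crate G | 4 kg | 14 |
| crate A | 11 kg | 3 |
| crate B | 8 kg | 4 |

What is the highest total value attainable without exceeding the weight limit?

Allowing fractional choices, the relaxed optimum would be about 24.5, but items are indivisible.
crate G + crate B: weight 4 + 8 = 12 ≤ 15, value 14 + 4 = 18.
crate G + crate A: weight 4 + 11 = 15 ≤ 15, value 14 + 3 = 17.
crate D + crate G: weight 10 + 4 = 14 ≤ 15, value 10 + 14 = 24.
Best is crate D and crate G with total value 24.

24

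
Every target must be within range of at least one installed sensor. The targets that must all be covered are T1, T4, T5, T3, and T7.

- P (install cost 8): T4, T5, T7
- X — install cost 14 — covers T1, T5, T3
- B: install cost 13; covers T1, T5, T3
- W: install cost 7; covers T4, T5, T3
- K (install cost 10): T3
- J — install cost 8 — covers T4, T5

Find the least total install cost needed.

21

This is a weighted set-cover instance.
Choose P and B: together they cover T1, T4, T5, T3, T7 — every target.
Total install cost: 8 + 13 = 21.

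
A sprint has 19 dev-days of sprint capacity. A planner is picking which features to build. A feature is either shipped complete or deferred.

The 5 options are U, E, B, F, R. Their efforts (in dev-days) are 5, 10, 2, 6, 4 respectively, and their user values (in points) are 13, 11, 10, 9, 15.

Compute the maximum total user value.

47

U + B + F + R: effort 5 + 2 + 6 + 4 = 17 ≤ 19, user value 13 + 10 + 9 + 15 = 47.
U + E + R: effort 5 + 10 + 4 = 19 ≤ 19, user value 13 + 11 + 15 = 39.
Best is U, B, F, and R with total user value 47.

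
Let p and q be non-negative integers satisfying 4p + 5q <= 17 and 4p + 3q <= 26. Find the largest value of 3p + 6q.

18

(p,q)=(0,3) is feasible, giving 18.
(p,q)=(1,2) is feasible, giving 15.
(p,q)=(0,2) is feasible, giving 12.
The best lattice point is (0,3), giving 18.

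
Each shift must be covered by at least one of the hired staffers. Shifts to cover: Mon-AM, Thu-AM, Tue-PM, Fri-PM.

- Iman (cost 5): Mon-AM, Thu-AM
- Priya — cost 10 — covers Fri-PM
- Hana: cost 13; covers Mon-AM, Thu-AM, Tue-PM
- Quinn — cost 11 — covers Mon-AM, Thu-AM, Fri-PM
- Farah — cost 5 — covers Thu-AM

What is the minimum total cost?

23

The greedy cost-per-new-shift heuristic would pick Iman, Priya, and Hana for 28, but a cheaper cover exists.
Choose Priya and Hana: together they cover Mon-AM, Thu-AM, Tue-PM, Fri-PM — every shift.
Total cost: 10 + 13 = 23.
No cover costs less than 23.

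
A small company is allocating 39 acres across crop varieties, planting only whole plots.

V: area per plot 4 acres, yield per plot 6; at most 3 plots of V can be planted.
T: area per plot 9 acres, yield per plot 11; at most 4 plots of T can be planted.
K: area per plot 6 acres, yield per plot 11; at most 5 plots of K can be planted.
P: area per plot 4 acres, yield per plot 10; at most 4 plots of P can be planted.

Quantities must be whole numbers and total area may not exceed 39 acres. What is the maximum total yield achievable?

Take 1×V, 3×K, and 4×P: area 38 ≤ 39, yield 1·6 + 3·11 + 4·10 = 79.
P has the best ratio (10/4) and is taken to its limit of 4; remaining capacity is filled optimally with the others.

79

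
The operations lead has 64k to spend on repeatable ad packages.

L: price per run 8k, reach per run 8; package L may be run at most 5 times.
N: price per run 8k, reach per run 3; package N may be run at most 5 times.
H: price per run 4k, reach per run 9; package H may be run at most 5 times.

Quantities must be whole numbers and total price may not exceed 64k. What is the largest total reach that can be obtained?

This is a bounded integer knapsack.
H has the best ratio (9/4); taking only H gives at most 5×9 = 45 (stopped by the supply cap of 5).
Mixing does better — 5×L and 5×H: price 60 ≤ 64, reach 5·8 + 5·9 = 85.

85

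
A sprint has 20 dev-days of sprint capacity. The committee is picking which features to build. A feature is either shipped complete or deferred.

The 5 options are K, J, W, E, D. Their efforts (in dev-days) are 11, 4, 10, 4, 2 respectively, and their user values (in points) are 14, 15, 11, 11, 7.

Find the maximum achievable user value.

44

Allowing fractional choices, the relaxed optimum would be about 45.7, but features are indivisible.
J + W + E + D: effort 4 + 10 + 4 + 2 = 20 ≤ 20, user value 15 + 11 + 11 + 7 = 44.
K + J + E: effort 11 + 4 + 4 = 19 ≤ 20, user value 14 + 15 + 11 = 40.
Best is J, W, E, and D with total user value 44.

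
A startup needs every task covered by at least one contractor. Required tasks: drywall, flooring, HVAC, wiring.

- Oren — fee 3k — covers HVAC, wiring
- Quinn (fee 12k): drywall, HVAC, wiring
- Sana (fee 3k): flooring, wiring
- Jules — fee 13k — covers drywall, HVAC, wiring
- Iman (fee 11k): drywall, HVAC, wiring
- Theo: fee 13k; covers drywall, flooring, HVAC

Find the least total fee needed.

This is a weighted set-cover instance.
Choose Sana and Iman: together they cover drywall, flooring, HVAC, wiring — every task.
Total fee: 3 + 11 = 14.

14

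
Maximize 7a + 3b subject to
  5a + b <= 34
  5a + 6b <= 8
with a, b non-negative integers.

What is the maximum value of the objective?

7

(a,b)=(1,0): 5·1+1·0=5≤34, 5·1+6·0=5≤8, objective 7.
(a,b)=(0,1): 5·0+1·1=1≤34, 5·0+6·1=6≤8, objective 3.
(a,b)=(0,0): 5·0+1·0=0≤34, 5·0+6·0=0≤8, objective 0.
Maximum is 7 at (a,b)=(1,0).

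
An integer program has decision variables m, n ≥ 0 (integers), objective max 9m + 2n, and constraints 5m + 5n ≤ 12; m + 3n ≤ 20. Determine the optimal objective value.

(m,n)=(2,0): 5·2+5·0=10≤12, 1·2+3·0=2≤20, objective 18.
(m,n)=(1,1): 5·1+5·1=10≤12, 1·1+3·1=4≤20, objective 11.
(m,n)=(1,0): 5·1+5·0=5≤12, 1·1+3·0=1≤20, objective 9.
Maximum is 18 at (m,n)=(2,0).

18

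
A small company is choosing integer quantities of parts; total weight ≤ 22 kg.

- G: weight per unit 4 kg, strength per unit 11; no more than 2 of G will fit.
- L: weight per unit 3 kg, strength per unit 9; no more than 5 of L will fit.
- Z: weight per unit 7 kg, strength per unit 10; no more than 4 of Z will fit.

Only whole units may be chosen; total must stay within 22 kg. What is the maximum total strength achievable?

L has the best ratio (9/3); taking only L gives at most 5×9 = 45 (stopped by the supply cap of 5).
Mixing does better — 2×G and 4×L: weight 20 ≤ 22, strength 2·11 + 4·9 = 58.

58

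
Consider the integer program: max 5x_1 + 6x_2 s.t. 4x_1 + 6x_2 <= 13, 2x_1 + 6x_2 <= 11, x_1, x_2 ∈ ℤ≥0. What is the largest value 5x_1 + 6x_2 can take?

(x_1,x_2)=(3,0): 4·3+6·0=12≤13, 2·3+6·0=6≤11, objective 15.
(x_1,x_2)=(2,0): 4·2+6·0=8≤13, 2·2+6·0=4≤11, objective 10.
The best lattice point is (3,0), giving 15.

15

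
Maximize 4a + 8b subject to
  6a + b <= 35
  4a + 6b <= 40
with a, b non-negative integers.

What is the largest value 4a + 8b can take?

52

(a,b)=(1,6): 6·1+1·6=12≤35, 4·1+6·6=40≤40, objective 52.
(a,b)=(0,6): 6·0+1·6=6≤35, 4·0+6·6=36≤40, objective 48.
(a,b)=(2,5): 6·2+1·5=17≤35, 4·2+6·5=38≤40, objective 48.
No feasible integer point exceeds 52.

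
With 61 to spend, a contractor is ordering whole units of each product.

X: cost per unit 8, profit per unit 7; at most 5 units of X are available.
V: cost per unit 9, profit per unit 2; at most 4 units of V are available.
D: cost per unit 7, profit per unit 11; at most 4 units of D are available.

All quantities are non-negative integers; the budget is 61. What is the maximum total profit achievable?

72

Take 4×X and 4×D: cost 60 ≤ 61, profit 4·7 + 4·11 = 72.
D has the best ratio (11/7) and is taken to its limit of 4; remaining capacity is filled optimally with the others.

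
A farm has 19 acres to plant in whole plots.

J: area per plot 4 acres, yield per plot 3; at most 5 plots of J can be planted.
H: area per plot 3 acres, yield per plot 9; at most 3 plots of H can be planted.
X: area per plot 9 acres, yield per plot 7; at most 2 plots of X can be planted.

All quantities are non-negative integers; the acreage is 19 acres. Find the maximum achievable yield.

3×H and 1×X: area 18 ≤ 19, yield 3·9 + 1·7 = 34.
2×J and 3×H: area 17 ≤ 19, yield 2·3 + 3·9 = 33.
Best is 34.

34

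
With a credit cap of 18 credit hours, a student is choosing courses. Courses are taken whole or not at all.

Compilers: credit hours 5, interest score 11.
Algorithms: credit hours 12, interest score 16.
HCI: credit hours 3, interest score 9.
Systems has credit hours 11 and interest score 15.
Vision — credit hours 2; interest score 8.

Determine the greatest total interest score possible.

34

HCI + Systems + Vision: credit hours 3 + 11 + 2 = 16 ≤ 18, interest score 9 + 15 + 8 = 32.
Compilers + Systems + Vision: credit hours 5 + 11 + 2 = 18 ≤ 18, interest score 11 + 15 + 8 = 34.
Algorithms + HCI + Vision: credit hours 12 + 3 + 2 = 17 ≤ 18, interest score 16 + 9 + 8 = 33.
Best is Compilers, Systems, and Vision with total interest score 34.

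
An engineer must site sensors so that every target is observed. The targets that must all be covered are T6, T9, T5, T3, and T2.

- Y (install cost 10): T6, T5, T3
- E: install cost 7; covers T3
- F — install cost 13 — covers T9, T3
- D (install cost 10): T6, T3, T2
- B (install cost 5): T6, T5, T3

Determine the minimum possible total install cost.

28

This is a weighted set-cover instance.
Choose F, D, and B: together they cover T6, T9, T5, T3, T2 — every target.
Total install cost: 13 + 10 + 5 = 28.
No cover costs less than 28.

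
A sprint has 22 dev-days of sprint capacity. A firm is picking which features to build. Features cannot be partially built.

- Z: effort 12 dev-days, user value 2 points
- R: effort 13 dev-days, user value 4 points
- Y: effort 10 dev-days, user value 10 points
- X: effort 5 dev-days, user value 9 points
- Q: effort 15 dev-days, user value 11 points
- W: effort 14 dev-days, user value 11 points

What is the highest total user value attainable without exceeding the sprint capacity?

Allowing fractional choices, the relaxed optimum would be about 24.5, but features are indivisible.
X + W: effort 5 + 14 = 19 ≤ 22, user value 9 + 11 = 20.
Y + X: effort 10 + 5 = 15 ≤ 22, user value 10 + 9 = 19.
X + Q: effort 5 + 15 = 20 ≤ 22, user value 9 + 11 = 20.
The maximum user value is 20; one optimal choice is X and W.

20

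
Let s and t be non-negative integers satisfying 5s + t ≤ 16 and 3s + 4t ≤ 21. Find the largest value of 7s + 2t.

(s,t)=(3,1): 5·3+1·1=16≤16, 3·3+4·1=13≤21, objective 23.
(s,t)=(3,0): 5·3+1·0=15≤16, 3·3+4·0=9≤21, objective 21.
(s,t)=(2,3): 5·2+1·3=13≤16, 3·2+4·3=18≤21, objective 20.
The best lattice point is (3,1), giving 23.

23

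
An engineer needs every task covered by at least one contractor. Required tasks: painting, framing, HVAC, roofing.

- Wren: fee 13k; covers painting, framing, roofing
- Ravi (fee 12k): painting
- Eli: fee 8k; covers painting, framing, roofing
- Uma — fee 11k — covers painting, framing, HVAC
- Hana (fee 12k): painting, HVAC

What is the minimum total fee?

19

Choose Eli and Uma: together they cover painting, framing, HVAC, roofing — every task.
Total fee: 8 + 11 = 19.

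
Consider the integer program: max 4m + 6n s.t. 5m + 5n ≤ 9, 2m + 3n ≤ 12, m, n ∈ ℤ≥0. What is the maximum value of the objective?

Relaxing integrality, the LP optimum is 10.80 at (m,n) = (0, 1.8), which is not an integer point.
(m,n)=(0,1): 5·0+5·1=5≤9, 2·0+3·1=3≤12, objective 6.
(m,n)=(1,0): 5·1+5·0=5≤9, 2·1+3·0=2≤12, objective 4.
(m,n)=(0,0): 5·0+5·0=0≤9, 2·0+3·0=0≤12, objective 0.
The best lattice point is (0,1), giving 6.

6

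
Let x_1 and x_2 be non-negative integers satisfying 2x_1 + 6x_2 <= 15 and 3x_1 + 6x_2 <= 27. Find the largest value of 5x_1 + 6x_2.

Relaxing integrality, the LP optimum is 37.50 at (x_1,x_2) = (7.5, 0), which is not an integer point.
(x_1,x_2)=(7,0): 2·7+6·0=14≤15, 3·7+6·0=21≤27, objective 35.
(x_1,x_2)=(6,0): 2·6+6·0=12≤15, 3·6+6·0=18≤27, objective 30.
No feasible integer point exceeds 35.

35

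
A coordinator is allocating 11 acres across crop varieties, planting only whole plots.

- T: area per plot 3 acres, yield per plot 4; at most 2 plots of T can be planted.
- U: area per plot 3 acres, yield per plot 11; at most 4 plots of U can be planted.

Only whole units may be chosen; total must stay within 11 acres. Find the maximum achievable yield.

3×U: area 9 ≤ 11, yield 3·11 = 33.
1×T and 2×U: area 9 ≤ 11, yield 1·4 + 2·11 = 26.
Best is 33.

33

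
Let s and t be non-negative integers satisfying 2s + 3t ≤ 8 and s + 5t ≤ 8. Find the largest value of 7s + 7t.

28

(s,t)=(4,0): 2·4+3·0=8≤8, 1·4+5·0=4≤8, objective 28.
(s,t)=(3,0): 2·3+3·0=6≤8, 1·3+5·0=3≤8, objective 21.
The best lattice point is (4,0), giving 28.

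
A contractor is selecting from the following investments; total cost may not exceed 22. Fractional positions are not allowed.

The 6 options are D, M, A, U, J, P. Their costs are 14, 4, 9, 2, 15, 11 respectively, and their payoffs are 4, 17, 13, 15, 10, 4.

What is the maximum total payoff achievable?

45

This is an integer program with binary decision variables.
Take M, A, and U: cost 4 + 9 + 2 = 15 ≤ 22, payoff 17 + 13 + 15 = 45.
No other feasible combination does better.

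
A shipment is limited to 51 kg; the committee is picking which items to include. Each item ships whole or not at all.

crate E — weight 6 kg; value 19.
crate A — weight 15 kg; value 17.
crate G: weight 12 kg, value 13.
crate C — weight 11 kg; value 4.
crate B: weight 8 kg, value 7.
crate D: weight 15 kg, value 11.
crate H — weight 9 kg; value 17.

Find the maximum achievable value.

73

Take crate E, crate A, crate G, crate B, and crate H: weight 6 + 15 + 12 + 8 + 9 = 50 ≤ 51, value 19 + 17 + 13 + 7 + 17 = 73.
No other feasible combination does better.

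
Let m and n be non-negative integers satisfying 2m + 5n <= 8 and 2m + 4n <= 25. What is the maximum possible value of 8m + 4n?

32

(m,n)=(4,0) is feasible, giving 32.
(m,n)=(3,0) is feasible, giving 24.
Maximum is 32 at (m,n)=(4,0).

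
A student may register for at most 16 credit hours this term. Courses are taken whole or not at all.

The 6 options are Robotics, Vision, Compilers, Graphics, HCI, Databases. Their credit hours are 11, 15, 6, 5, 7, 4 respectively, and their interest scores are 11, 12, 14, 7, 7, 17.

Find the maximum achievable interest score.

38

This is a 0-1 knapsack instance.
Compilers + Graphics + Databases: credit hours 6 + 5 + 4 = 15 ≤ 16, interest score 14 + 7 + 17 = 38.
Compilers + Databases: credit hours 6 + 4 = 10 ≤ 16, interest score 14 + 17 = 31.
Graphics + HCI + Databases: credit hours 5 + 7 + 4 = 16 ≤ 16, interest score 7 + 7 + 17 = 31.
Best is Compilers, Graphics, and Databases with total interest score 38.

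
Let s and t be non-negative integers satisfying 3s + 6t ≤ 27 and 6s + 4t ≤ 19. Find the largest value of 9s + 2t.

(s,t)=(3,0): 3·3+6·0=9≤27, 6·3+4·0=18≤19, objective 27.
(s,t)=(2,1): 3·2+6·1=12≤27, 6·2+4·1=16≤19, objective 20.
The best lattice point is (3,0), giving 27.

27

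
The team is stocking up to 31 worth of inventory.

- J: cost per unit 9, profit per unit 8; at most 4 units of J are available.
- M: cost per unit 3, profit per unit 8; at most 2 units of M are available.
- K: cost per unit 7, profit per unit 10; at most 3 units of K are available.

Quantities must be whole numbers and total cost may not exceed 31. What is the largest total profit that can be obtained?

1×J, 2×M, and 2×K: cost 29 ≤ 31, profit 1·8 + 2·8 + 2·10 = 44.
2×M and 3×K: cost 27 ≤ 31, profit 2·8 + 3·10 = 46.
Best is 46.

46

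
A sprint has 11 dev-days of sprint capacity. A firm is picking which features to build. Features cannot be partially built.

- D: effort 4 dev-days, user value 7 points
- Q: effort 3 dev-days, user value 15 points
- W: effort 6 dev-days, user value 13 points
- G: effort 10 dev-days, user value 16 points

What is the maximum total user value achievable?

28

Allowing fractional choices, the relaxed optimum would be about 31.5, but features are indivisible.
D + Q: effort 4 + 3 = 7 ≤ 11, user value 7 + 15 = 22.
Q + W: effort 3 + 6 = 9 ≤ 11, user value 15 + 13 = 28.
Best is Q and W with total user value 28.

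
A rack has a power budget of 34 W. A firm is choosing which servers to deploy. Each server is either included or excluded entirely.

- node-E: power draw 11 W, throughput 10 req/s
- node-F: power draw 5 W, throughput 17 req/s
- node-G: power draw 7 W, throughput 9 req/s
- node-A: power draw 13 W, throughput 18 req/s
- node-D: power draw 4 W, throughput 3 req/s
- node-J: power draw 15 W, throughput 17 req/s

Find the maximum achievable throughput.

node-F + node-A + node-J: power draw 5 + 13 + 15 = 33 ≤ 34, throughput 17 + 18 + 17 = 52.
node-F + node-G + node-A + node-D: power draw 5 + 7 + 13 + 4 = 29 ≤ 34, throughput 17 + 9 + 18 + 3 = 47.
node-E + node-F + node-A + node-D: power draw 11 + 5 + 13 + 4 = 33 ≤ 34, throughput 10 + 17 + 18 + 3 = 48.
Best is node-F, node-A, and node-J with total throughput 52.

52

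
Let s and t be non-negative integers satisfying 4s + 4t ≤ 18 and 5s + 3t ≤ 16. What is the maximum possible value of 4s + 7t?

28

(s,t)=(0,4): 4·0+4·4=16≤18, 5·0+3·4=12≤16, objective 28.
(s,t)=(1,3): 4·1+4·3=16≤18, 5·1+3·3=14≤16, objective 25.
(s,t)=(0,3): 4·0+4·3=12≤18, 5·0+3·3=9≤16, objective 21.
No feasible integer point exceeds 28.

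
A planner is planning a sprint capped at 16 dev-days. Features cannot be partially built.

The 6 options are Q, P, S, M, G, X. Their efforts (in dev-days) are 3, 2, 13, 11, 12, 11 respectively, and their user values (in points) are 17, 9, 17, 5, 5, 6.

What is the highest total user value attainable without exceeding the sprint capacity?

34

Take Q and S: effort 3 + 13 = 16 ≤ 16, user value 17 + 17 = 34.
No other feasible combination does better.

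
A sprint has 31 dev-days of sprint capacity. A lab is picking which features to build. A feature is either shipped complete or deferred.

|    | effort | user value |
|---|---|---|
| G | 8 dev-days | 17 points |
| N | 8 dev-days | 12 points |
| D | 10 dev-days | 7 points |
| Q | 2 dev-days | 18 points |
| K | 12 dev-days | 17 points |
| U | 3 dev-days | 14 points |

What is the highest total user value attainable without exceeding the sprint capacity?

This is a 0-1 knapsack instance.
G + Q + K + U: effort 8 + 2 + 12 + 3 = 25 ≤ 31, user value 17 + 18 + 17 + 14 = 66.
G + N + D + Q + U: effort 8 + 8 + 10 + 2 + 3 = 31 ≤ 31, user value 17 + 12 + 7 + 18 + 14 = 68.
G + N + Q + K: effort 8 + 8 + 2 + 12 = 30 ≤ 31, user value 17 + 12 + 18 + 17 = 64.
Best is G, N, D, Q, and U with total user value 68.

68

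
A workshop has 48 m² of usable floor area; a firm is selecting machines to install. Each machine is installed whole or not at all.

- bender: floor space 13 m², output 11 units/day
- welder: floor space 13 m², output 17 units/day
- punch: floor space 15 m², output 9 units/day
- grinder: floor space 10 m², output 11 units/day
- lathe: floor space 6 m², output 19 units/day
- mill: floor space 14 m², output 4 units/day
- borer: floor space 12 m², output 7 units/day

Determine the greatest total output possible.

58

Allowing fractional choices, the relaxed optimum would be about 61.6, but machines are indivisible.
welder + punch + grinder + lathe: floor space 13 + 15 + 10 + 6 = 44 ≤ 48, output 17 + 9 + 11 + 19 = 56.
bender + welder + grinder + lathe: floor space 13 + 13 + 10 + 6 = 42 ≤ 48, output 11 + 17 + 11 + 19 = 58.
bender + welder + punch + lathe: floor space 13 + 13 + 15 + 6 = 47 ≤ 48, output 11 + 17 + 9 + 19 = 56.
Best is bender, welder, grinder, and lathe with total output 58.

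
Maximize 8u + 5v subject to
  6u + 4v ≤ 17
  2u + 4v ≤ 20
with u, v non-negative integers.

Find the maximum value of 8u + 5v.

21

(u,v)=(2,1) is feasible, giving 21.
(u,v)=(1,2) is feasible, giving 18.
(u,v)=(2,0) is feasible, giving 16.
Maximum is 21 at (u,v)=(2,1).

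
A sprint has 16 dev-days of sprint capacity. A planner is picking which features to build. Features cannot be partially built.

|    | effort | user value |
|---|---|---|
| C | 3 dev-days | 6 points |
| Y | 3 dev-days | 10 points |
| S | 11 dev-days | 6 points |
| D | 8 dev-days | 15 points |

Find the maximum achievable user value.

31

Take C, Y, and D: effort 3 + 3 + 8 = 14 ≤ 16, user value 6 + 10 + 15 = 31.
No other feasible combination does better.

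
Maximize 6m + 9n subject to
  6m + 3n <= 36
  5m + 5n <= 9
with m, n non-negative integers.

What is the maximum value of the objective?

9

(m,n)=(0,1): 6·0+3·1=3≤36, 5·0+5·1=5≤9, objective 9.
(m,n)=(1,0): 6·1+3·0=6≤36, 5·1+5·0=5≤9, objective 6.
(m,n)=(0,0): 6·0+3·0=0≤36, 5·0+5·0=0≤9, objective 0.
Maximum is 9 at (m,n)=(0,1).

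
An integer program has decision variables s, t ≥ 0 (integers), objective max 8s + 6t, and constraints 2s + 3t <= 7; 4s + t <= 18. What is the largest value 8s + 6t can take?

24

Relaxing integrality, the LP optimum is 28.00 at (s,t) = (3.5, 0), which is not an integer point.
(s,t)=(3,0): 2·3+3·0=6≤7, 4·3+1·0=12≤18, objective 24.
(s,t)=(2,1): 2·2+3·1=7≤7, 4·2+1·1=9≤18, objective 22.
(s,t)=(2,0): 2·2+3·0=4≤7, 4·2+1·0=8≤18, objective 16.
No feasible integer point exceeds 24.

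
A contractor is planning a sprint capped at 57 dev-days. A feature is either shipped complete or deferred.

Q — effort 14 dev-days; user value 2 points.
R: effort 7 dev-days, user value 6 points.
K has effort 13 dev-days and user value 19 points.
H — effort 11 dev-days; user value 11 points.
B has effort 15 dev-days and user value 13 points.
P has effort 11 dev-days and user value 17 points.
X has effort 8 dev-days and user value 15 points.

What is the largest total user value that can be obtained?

R + K + B + P + X: effort 7 + 13 + 15 + 11 + 8 = 54 ≤ 57, user value 6 + 19 + 13 + 17 + 15 = 70.
R + K + H + B + P: effort 7 + 13 + 11 + 15 + 11 = 57 ≤ 57, user value 6 + 19 + 11 + 13 + 17 = 66.
R + K + H + P + X: effort 7 + 13 + 11 + 11 + 8 = 50 ≤ 57, user value 6 + 19 + 11 + 17 + 15 = 68.
Best is R, K, B, P, and X with total user value 70.

70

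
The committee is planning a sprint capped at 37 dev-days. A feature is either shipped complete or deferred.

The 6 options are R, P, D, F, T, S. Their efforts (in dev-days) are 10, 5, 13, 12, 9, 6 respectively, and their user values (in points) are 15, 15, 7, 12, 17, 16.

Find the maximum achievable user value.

63

Allowing fractional choices, the relaxed optimum would be about 70.0, but features are indivisible.
R + P + T + S: effort 10 + 5 + 9 + 6 = 30 ≤ 37, user value 15 + 15 + 17 + 16 = 63.
R + F + T + S: effort 10 + 12 + 9 + 6 = 37 ≤ 37, user value 15 + 12 + 17 + 16 = 60.
P + F + T + S: effort 5 + 12 + 9 + 6 = 32 ≤ 37, user value 15 + 12 + 17 + 16 = 60.
Best is R, P, T, and S with total user value 63.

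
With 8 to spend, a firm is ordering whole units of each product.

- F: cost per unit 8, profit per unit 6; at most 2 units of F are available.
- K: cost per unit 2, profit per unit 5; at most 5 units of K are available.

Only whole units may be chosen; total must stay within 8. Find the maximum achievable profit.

This is a bounded integer knapsack.
3×K: cost 6 ≤ 8, profit 3·5 = 15.
4×K: cost 8 ≤ 8, profit 4·5 = 20.
Best is 20.

20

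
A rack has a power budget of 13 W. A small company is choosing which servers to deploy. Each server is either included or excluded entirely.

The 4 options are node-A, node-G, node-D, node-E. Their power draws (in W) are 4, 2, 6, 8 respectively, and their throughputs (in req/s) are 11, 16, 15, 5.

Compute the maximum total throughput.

42

This is an integer program with binary decision variables.
Take node-A, node-G, and node-D: power draw 4 + 2 + 6 = 12 ≤ 13, throughput 11 + 16 + 15 = 42.
No other feasible combination does better.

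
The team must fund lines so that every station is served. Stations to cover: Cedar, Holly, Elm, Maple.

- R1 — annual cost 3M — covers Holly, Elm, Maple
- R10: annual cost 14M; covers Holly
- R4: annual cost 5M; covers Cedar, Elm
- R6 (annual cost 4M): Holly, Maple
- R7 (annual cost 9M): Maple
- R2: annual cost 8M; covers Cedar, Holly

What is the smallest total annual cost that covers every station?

Choose R1 and R4: together they cover Cedar, Holly, Elm, Maple — every station.
Total annual cost: 3 + 5 = 8.
No cover costs less than 8.

8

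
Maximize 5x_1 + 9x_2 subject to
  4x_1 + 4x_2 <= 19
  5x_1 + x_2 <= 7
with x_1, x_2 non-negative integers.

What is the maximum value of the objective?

36

Relaxing integrality, the LP optimum is 42.75 at (x_1,x_2) = (0, 4.75), which is not an integer point.
(x_1,x_2)=(0,4): 4·0+4·4=16≤19, 5·0+1·4=4≤7, objective 36.
(x_1,x_2)=(0,3): 4·0+4·3=12≤19, 5·0+1·3=3≤7, objective 27.
The best lattice point is (0,4), giving 36.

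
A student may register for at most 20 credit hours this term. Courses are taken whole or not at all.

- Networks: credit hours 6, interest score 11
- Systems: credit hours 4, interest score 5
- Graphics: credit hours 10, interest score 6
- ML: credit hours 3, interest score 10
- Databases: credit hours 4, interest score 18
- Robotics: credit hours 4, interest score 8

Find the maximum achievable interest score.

Networks + ML + Databases + Robotics: credit hours 6 + 3 + 4 + 4 = 17 ≤ 20, interest score 11 + 10 + 18 + 8 = 47.
Networks + Systems + ML + Databases: credit hours 6 + 4 + 3 + 4 = 17 ≤ 20, interest score 11 + 5 + 10 + 18 = 44.
Best is Networks, ML, Databases, and Robotics with total interest score 47.

47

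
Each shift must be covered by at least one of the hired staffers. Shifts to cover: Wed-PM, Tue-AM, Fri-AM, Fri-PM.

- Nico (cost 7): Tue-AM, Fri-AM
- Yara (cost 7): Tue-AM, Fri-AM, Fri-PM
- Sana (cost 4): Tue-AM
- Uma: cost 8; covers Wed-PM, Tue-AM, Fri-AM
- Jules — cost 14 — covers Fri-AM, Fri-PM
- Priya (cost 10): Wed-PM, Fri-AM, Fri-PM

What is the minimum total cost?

The greedy cost-per-new-shift heuristic would pick Yara and Uma for 15, but a cheaper cover exists.
Choose Sana and Priya: together they cover Wed-PM, Tue-AM, Fri-AM, Fri-PM — every shift.
Total cost: 4 + 10 = 14.
No cover costs less than 14.

14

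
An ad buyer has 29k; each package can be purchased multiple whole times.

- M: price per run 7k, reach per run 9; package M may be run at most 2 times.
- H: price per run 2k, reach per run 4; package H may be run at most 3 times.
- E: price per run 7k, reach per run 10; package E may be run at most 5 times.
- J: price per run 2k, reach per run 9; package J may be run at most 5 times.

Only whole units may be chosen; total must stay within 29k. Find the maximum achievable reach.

J has the best ratio (9/2); taking only J gives at most 5×9 = 45 (stopped by the supply cap of 5).
Mixing does better — 2×H, 2×E, and 5×J: price 28 ≤ 29, reach 2·4 + 2·10 + 5·9 = 73.

73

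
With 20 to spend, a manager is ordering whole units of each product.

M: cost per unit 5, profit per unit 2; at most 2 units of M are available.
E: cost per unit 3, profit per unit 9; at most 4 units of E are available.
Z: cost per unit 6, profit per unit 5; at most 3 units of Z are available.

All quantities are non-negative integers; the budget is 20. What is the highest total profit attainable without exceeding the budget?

41

Take 4×E and 1×Z: cost 18 ≤ 20, profit 4·9 + 1·5 = 41.
E has the best ratio (9/3) and is taken to its limit of 4; remaining capacity is filled optimally with the others.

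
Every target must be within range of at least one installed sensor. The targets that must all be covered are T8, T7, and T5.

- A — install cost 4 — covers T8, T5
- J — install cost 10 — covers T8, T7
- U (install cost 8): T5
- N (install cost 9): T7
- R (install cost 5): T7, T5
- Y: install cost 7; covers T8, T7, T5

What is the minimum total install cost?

The greedy cost-per-new-target heuristic would pick A and R for 9, but a cheaper cover exists.
Y alone covers T8, T7, T5 — every target.
Total install cost: 7.
No cover costs less than 7.

7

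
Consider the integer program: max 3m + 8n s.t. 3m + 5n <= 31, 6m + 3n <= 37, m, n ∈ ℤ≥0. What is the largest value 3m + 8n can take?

48

The continuous relaxation peaks at (0, 6.2) with value 49.60; rounding to a feasible lattice point costs some objective.
(m,n)=(0,6): 3·0+5·6=30≤31, 6·0+3·6=18≤37, objective 48.
(m,n)=(1,5): 3·1+5·5=28≤31, 6·1+3·5=21≤37, objective 43.
(m,n)=(0,5): 3·0+5·5=25≤31, 6·0+3·5=15≤37, objective 40.
The best lattice point is (0,6), giving 48.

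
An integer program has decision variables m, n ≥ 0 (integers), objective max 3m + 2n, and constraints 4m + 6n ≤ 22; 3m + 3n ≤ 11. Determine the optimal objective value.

9

The continuous relaxation peaks at (3.67, 0) with value 11.00; rounding to a feasible lattice point costs some objective.
(m,n)=(3,0): 4·3+6·0=12≤22, 3·3+3·0=9≤11, objective 9.
(m,n)=(2,1): 4·2+6·1=14≤22, 3·2+3·1=9≤11, objective 8.
(m,n)=(2,0): 4·2+6·0=8≤22, 3·2+3·0=6≤11, objective 6.
The best lattice point is (3,0), giving 9.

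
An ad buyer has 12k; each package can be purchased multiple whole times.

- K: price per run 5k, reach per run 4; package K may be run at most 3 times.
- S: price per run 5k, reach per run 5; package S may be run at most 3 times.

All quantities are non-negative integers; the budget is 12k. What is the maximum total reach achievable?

10

S has the best ratio (5/5); taking only S gives at most 2×5 = 10 (stopped by the price limit).
Optimal: 2×S: price 10 ≤ 12, reach 2·5 = 10.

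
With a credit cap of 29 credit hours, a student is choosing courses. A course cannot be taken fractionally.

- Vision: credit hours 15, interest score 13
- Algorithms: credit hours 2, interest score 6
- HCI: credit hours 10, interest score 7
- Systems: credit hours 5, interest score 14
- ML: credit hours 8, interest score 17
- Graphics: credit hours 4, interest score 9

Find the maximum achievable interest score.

HCI + Systems + ML + Graphics: credit hours 10 + 5 + 8 + 4 = 27 ≤ 29, interest score 7 + 14 + 17 + 9 = 47.
Algorithms + HCI + Systems + ML + Graphics: credit hours 2 + 10 + 5 + 8 + 4 = 29 ≤ 29, interest score 6 + 7 + 14 + 17 + 9 = 53.
Algorithms + Systems + ML + Graphics: credit hours 2 + 5 + 8 + 4 = 19 ≤ 29, interest score 6 + 14 + 17 + 9 = 46.
Best is Algorithms, HCI, Systems, ML, and Graphics with total interest score 53.

53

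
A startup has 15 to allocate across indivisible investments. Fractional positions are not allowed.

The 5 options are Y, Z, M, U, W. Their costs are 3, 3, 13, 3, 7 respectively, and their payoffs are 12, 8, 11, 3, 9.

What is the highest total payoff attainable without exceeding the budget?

This is an integer program with binary decision variables.
Take Y, Z, and W: cost 3 + 3 + 7 = 13 ≤ 15, payoff 12 + 8 + 9 = 29.
No other feasible combination does better.

29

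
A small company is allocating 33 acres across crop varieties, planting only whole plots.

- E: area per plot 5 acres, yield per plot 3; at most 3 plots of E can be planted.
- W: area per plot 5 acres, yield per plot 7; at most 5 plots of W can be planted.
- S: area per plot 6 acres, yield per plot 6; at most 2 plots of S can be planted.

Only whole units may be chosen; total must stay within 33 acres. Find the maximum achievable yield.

W has the best ratio (7/5); taking only W gives at most 5×7 = 35 (stopped by the supply cap of 5).
Mixing does better — 5×W and 1×S: area 31 ≤ 33, yield 5·7 + 1·6 = 41.

41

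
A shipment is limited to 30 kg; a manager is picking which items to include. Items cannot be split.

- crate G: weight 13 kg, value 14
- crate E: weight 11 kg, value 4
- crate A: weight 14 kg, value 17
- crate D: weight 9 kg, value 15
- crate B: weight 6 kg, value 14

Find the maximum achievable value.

46

Treat it as a binary knapsack problem.
crate A + crate D + crate B: weight 14 + 9 + 6 = 29 ≤ 30, value 17 + 15 + 14 = 46.
crate G + crate D + crate B: weight 13 + 9 + 6 = 28 ≤ 30, value 14 + 15 + 14 = 43.
crate E + crate D + crate B: weight 11 + 9 + 6 = 26 ≤ 30, value 4 + 15 + 14 = 33.
Best is crate A, crate D, and crate B with total value 46.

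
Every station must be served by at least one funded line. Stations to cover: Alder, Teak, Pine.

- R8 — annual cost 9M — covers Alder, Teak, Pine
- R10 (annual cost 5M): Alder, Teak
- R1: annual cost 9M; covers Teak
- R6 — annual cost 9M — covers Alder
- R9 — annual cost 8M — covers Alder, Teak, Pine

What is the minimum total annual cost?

8

The greedy cost-per-new-station heuristic would pick R10 and R9 for 13, but a cheaper cover exists.
R9 alone covers Alder, Teak, Pine — every station.
Total annual cost: 8.
No cover costs less than 8.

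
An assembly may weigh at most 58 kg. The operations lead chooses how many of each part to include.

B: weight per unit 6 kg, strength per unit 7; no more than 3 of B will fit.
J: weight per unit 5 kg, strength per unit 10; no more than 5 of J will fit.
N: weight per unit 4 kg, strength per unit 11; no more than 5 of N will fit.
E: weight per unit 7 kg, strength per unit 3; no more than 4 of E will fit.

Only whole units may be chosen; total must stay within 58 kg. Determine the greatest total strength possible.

This is a bounded integer knapsack.
3×B, 4×J, and 5×N: weight 58 ≤ 58, strength 3·7 + 4·10 + 5·11 = 116.
2×B, 5×J, and 5×N: weight 57 ≤ 58, strength 2·7 + 5·10 + 5·11 = 119.
Best is 119.

119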